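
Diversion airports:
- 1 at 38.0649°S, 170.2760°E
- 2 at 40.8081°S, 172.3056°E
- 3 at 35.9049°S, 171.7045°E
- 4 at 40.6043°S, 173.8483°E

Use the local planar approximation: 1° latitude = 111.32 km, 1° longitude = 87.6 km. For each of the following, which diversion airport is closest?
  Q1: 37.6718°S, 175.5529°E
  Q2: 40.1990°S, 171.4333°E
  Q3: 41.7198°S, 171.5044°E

Q1→4; Q2→2; Q3→2

Q1 at 37.6718°S, 175.5529°E:
  1: 464.3231 km
  2: 450.3479 km
  3: 390.3041 km
  4: 358.9767 km
  → nearest: 4 (358.9767 km)
Q2 at 40.1990°S, 171.4333°E:
  1: 258.2951 km
  2: 102.1594 km
  3: 478.6092 km
  4: 216.3116 km
  → nearest: 2 (102.1594 km)
Q3 at 41.7198°S, 171.5044°E:
  1: 420.8531 km
  2: 123.3947 km
  3: 647.5520 km
  4: 239.9555 km
  → nearest: 2 (123.3947 km)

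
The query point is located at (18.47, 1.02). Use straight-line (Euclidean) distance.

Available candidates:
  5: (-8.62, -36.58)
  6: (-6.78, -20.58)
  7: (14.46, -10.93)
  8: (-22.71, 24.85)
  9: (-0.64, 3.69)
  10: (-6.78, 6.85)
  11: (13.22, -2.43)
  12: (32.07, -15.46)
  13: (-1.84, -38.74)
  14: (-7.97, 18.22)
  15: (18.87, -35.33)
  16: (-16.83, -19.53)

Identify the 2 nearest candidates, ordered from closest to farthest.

11, 7

Distances from (18.47, 1.02):
5: √((-27.09)² + (-37.60)²) = √(733.8681 + 1413.7600) = 46.34
6: √((-25.25)² + (-21.60)²) = √(637.5625 + 466.5600) = 33.23
7: √((-4.01)² + (-11.95)²) = √(16.0801 + 142.8025) = 12.60
8: √((-41.18)² + (23.83)²) = √(1695.7924 + 567.8689) = 47.58
9: √((-19.11)² + (2.67)²) = √(365.1921 + 7.1289) = 19.30
10: √((-25.25)² + (5.83)²) = √(637.5625 + 33.9889) = 25.91
11: √((-5.25)² + (-3.45)²) = √(27.5625 + 11.9025) = 6.28
12: √((13.60)² + (-16.48)²) = √(184.9600 + 271.5904) = 21.37
13: √((-20.31)² + (-39.76)²) = √(412.4961 + 1580.8576) = 44.65
14: √((-26.44)² + (17.20)²) = √(699.0736 + 295.8400) = 31.54
15: √((0.40)² + (-36.35)²) = √(0.1600 + 1321.3225) = 36.35
16: √((-35.30)² + (-20.55)²) = √(1246.0900 + 422.3025) = 40.85
Sorted: 11 (6.28) < 7 (12.60) < 9 (19.30) < 12 (21.37) < …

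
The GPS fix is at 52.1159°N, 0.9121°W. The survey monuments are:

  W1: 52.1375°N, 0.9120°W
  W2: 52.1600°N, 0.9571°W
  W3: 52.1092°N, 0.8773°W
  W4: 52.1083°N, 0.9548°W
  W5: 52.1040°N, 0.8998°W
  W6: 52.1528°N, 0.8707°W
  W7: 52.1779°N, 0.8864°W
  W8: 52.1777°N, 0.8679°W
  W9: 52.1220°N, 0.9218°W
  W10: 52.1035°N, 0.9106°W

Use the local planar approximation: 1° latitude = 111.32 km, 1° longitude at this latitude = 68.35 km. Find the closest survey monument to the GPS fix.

W9

Distances from 52.1159°N, 0.9121°W:
W1: 2.4045 km
W2: 5.7932 km
W3: 2.4928 km
W4: 3.0387 km
W5: 1.5690 km
W6: 4.9880 km
W7: 7.1219 km
W8: 7.5137 km
W9: 0.9490 km
W10: 1.3842 km
Minimum: W9 at 0.9490 km.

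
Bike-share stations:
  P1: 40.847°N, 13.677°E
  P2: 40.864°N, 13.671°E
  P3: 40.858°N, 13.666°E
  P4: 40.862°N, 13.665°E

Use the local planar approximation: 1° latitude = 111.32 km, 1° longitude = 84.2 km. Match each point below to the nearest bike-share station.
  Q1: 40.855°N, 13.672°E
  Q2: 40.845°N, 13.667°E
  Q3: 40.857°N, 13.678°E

Q1→P3; Q2→P1; Q3→P2

Q1 at 40.855°N, 13.672°E:
  P1: 0.985057 km
  P2: 1.005412 km
  P3: 0.605604 km
  P4: 0.977040 km
  → nearest: P3 (0.605604 km)
Q2 at 40.845°N, 13.667°E:
  P1: 0.870938 km
  P2: 2.141728 km
  P3: 1.449607 km
  P4: 1.899918 km
  → nearest: P1 (0.870938 km)
Q3 at 40.857°N, 13.678°E:
  P1: 1.116380 km
  P2: 0.977040 km
  P3: 1.016514 km
  P4: 1.227987 km
  → nearest: P2 (0.977040 km)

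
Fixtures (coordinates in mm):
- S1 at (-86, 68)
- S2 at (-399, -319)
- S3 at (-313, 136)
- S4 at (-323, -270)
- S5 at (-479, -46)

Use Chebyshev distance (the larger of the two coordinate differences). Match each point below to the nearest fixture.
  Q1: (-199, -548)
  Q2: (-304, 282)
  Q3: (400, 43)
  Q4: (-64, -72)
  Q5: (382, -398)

Q1→S2; Q2→S3; Q3→S1; Q4→S1; Q5→S1

Q1 at (-199, -548):
  S1: 616 mm
  S2: 229 mm
  S3: 684 mm
  S4: 278 mm
  S5: 502 mm
  → nearest: S2 (229 mm)
Q2 at (-304, 282):
  S1: 218 mm
  S2: 601 mm
  S3: 146 mm
  S4: 552 mm
  S5: 328 mm
  → nearest: S3 (146 mm)
Q3 at (400, 43):
  S1: 486 mm
  S2: 799 mm
  S3: 713 mm
  S4: 723 mm
  S5: 879 mm
  → nearest: S1 (486 mm)
Q4 at (-64, -72):
  S1: 140 mm
  S2: 335 mm
  S3: 249 mm
  S4: 259 mm
  S5: 415 mm
  → nearest: S1 (140 mm)
Q5 at (382, -398):
  S1: 468 mm
  S2: 781 mm
  S3: 695 mm
  S4: 705 mm
  S5: 861 mm
  → nearest: S1 (468 mm)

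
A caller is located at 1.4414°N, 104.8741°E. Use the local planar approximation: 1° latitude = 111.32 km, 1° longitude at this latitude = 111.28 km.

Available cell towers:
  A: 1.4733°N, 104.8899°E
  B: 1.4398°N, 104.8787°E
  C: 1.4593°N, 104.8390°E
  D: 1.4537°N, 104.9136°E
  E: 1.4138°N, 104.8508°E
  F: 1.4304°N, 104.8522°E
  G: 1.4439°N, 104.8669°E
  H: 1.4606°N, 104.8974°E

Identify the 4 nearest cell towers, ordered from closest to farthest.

B, G, F, H

Distances from 1.4414°N, 104.8741°E:
A: 3.9625 km
B: 0.5420 km
C: 4.3848 km
D: 4.6039 km
E: 4.0203 km
F: 2.7274 km
G: 0.8482 km
H: 3.3602 km
Sorted: B (0.5420 km) < G (0.8482 km) < F (2.7274 km) < H (3.3602 km) < A (3.9625 km) < E (4.0203 km) < …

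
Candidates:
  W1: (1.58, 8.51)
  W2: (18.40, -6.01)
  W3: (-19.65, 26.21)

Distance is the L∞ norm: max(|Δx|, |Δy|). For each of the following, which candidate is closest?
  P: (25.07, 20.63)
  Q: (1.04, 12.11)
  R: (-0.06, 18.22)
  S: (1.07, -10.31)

P→W1; Q→W1; R→W1; S→W2

P at (25.07, 20.63):
  W1: max(|-23.49|, |-12.12|) = 23.49
  W2: max(|-6.67|, |-26.64|) = 26.64
  W3: max(|-44.72|, |5.58|) = 44.72
  → nearest: W1 (23.49)
Q at (1.04, 12.11):
  W1: max(|0.54|, |-3.60|) = 3.60
  W2: max(|17.36|, |-18.12|) = 18.12
  W3: max(|-20.69|, |14.10|) = 20.69
  → nearest: W1 (3.60)
R at (-0.06, 18.22):
  W1: max(|1.64|, |-9.71|) = 9.71
  W2: max(|18.46|, |-24.23|) = 24.23
  W3: max(|-19.59|, |7.99|) = 19.59
  → nearest: W1 (9.71)
S at (1.07, -10.31):
  W1: max(|0.51|, |18.82|) = 18.82
  W2: max(|17.33|, |4.30|) = 17.33
  W3: max(|-20.72|, |36.52|) = 36.52
  → nearest: W2 (17.33)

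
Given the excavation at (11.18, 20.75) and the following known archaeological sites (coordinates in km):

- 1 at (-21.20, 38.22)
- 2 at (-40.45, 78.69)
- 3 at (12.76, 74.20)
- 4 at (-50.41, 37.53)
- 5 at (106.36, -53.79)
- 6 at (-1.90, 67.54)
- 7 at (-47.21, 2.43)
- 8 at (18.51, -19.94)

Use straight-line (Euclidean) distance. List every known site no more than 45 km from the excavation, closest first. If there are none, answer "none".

Distances from (11.18, 20.75):
1: 36.79 km
2: 77.61 km
3: 53.47 km
4: 63.83 km
5: 120.89 km
6: 48.58 km
7: 61.20 km
8: 41.34 km
Threshold 45 km: 1 (36.79 km), 8 (41.34 km) are within range.

1, 8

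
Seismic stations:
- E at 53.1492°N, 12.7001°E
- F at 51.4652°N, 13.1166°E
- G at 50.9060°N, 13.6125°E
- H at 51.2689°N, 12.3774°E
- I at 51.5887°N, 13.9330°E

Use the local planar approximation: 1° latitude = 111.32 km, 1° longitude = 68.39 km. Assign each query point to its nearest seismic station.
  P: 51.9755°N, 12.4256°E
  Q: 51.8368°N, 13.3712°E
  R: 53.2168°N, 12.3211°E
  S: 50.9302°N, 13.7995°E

P→F; Q→F; R→E; S→G

P at 51.9755°N, 12.4256°E:
  E: √((1.1737·111.32)² + (0.2745·68.39)²) = √(17071.064549 + 352.427594) = 131.9981 km
  F: √((-0.5103·111.32)² + (0.6910·68.39)²) = √(3226.989349 + 2233.270361) = 73.8936 km
  G: √((-1.0695·111.32)² + (1.1869·68.39)²) = √(14174.507339 + 6588.908357) = 144.0952 km
  H: √((-0.7066·111.32)² + (-0.0482·68.39)²) = √(6187.192973 + 10.866240) = 78.7278 km
  I: √((-0.3868·111.32)² + (1.5074·68.39)²) = √(1854.040967 + 10627.772013) = 111.7220 km
  → nearest: F (73.8936 km)
Q at 51.8368°N, 13.3712°E:
  E: √((1.3124·111.32)² + (-0.6711·68.39)²) = √(21344.148743 + 2106.491374) = 153.1360 km
  F: √((-0.3716·111.32)² + (-0.2546·68.39)²) = √(1711.188315 + 303.181017) = 44.8817 km
  G: √((-0.9308·111.32)² + (0.2413·68.39)²) = √(10736.411401 + 272.332737) = 104.9226 km
  H: √((-0.5679·111.32)² + (-0.9938·68.39)²) = √(3996.594926 + 4619.374709) = 92.8222 km
  I: √((-0.2481·111.32)² + (0.5618·68.39)²) = √(762.781100 + 1476.211816) = 47.3180 km
  → nearest: F (44.8817 km)
R at 53.2168°N, 12.3211°E:
  E: √((-0.0676·111.32)² + (0.3790·68.39)²) = √(56.629117 + 671.836550) = 26.9901 km
  F: √((-1.7516·111.32)² + (0.7955·68.39)²) = √(38020.363821 + 2959.821874) = 202.4356 km
  G: √((-2.3108·111.32)² + (1.2914·68.39)²) = √(66171.520350 + 7800.218559) = 271.9775 km
  H: √((-1.9479·111.32)² + (0.0563·68.39)²) = √(47019.684479 + 14.825249) = 216.8744 km
  I: √((-1.6281·111.32)² + (1.6119·68.39)²) = √(32847.970948 + 12152.381588) = 212.1329 km
  → nearest: E (26.9901 km)
S at 50.9302°N, 13.7995°E:
  E: √((2.2190·111.32)² + (-1.0994·68.39)²) = √(61018.425884 + 5653.230231) = 258.2086 km
  F: √((0.5350·111.32)² + (-0.6829·68.39)²) = √(3546.940958 + 2181.219808) = 75.6846 km
  G: √((-0.0242·111.32)² + (-0.1870·68.39)²) = √(7.257334 + 163.556731) = 13.0696 km
  H: √((0.3387·111.32)² + (-1.4221·68.39)²) = √(1421.597950 + 9459.005551) = 104.3101 km
  I: √((0.6585·111.32)² + (0.1335·68.39)²) = √(5373.508670 + 83.358087) = 73.8706 km
  → nearest: G (13.0696 km)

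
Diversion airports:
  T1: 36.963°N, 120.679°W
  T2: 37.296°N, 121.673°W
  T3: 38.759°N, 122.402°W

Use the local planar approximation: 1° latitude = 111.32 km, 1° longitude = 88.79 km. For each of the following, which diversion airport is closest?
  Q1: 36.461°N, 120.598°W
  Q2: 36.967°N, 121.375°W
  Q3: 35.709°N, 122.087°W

Q1→T1; Q2→T2; Q3→T2

Q1 at 36.461°N, 120.598°W:
  T1: 56.344 km
  T2: 133.232 km
  T3: 301.823 km
  → nearest: T1 (56.344 km)
Q2 at 36.967°N, 121.375°W:
  T1: 61.799 km
  T2: 45.182 km
  T3: 219.339 km
  → nearest: T2 (45.182 km)
Q3 at 35.709°N, 122.087°W:
  T1: 187.392 km
  T2: 180.449 km
  T3: 340.676 km
  → nearest: T2 (180.449 km)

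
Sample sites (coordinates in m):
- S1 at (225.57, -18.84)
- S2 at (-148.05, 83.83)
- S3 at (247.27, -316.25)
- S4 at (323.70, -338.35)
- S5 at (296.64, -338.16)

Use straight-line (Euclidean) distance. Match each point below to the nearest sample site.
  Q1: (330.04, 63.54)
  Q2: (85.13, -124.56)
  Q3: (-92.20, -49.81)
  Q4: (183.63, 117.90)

Q1→S1; Q2→S1; Q3→S2; Q4→S1

Q1 at (330.04, 63.54):
  S1: 133.04 m
  S2: 478.52 m
  S3: 388.70 m
  S4: 401.94 m
  S5: 403.09 m
  → nearest: S1 (133.04 m)
Q2 at (85.13, -124.56):
  S1: 175.78 m
  S2: 312.73 m
  S3: 251.07 m
  S4: 320.35 m
  S5: 300.60 m
  → nearest: S1 (175.78 m)
Q3 at (-92.20, -49.81):
  S1: 319.28 m
  S2: 144.84 m
  S3: 431.54 m
  S4: 506.19 m
  S5: 484.09 m
  → nearest: S2 (144.84 m)
Q4 at (183.63, 117.90):
  S1: 143.03 m
  S2: 333.43 m
  S3: 438.79 m
  S4: 477.27 m
  S5: 469.85 m
  → nearest: S1 (143.03 m)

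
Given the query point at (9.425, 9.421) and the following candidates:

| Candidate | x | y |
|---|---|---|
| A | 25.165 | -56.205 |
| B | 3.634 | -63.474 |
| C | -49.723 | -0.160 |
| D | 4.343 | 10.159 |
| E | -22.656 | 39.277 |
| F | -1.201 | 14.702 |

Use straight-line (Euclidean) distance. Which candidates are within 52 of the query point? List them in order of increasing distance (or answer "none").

Distances from (9.425, 9.421):
A: 67.487
B: 73.125
C: 59.919
D: 5.135
E: 43.824
F: 11.866
Threshold 52: D (5.135), F (11.866), E (43.824) are within range.

D, F, E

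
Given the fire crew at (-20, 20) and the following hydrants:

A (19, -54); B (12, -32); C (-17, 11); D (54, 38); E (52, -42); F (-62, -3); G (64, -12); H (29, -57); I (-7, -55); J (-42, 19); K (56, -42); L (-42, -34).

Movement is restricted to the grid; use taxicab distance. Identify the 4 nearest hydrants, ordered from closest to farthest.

C, J, F, L

Distances from (-20, 20):
A: |39| + |-74| = 39 + 74 = 113
B: |32| + |-52| = 32 + 52 = 84
C: |3| + |-9| = 3 + 9 = 12
D: |74| + |18| = 74 + 18 = 92
E: |72| + |-62| = 72 + 62 = 134
F: |-42| + |-23| = 42 + 23 = 65
G: |84| + |-32| = 84 + 32 = 116
H: |49| + |-77| = 49 + 77 = 126
I: |13| + |-75| = 13 + 75 = 88
J: |-22| + |-1| = 22 + 1 = 23
K: |76| + |-62| = 76 + 62 = 138
L: |-22| + |-54| = 22 + 54 = 76
Sorted: C (12) < J (23) < F (65) < L (76) < B (84) < I (88) < …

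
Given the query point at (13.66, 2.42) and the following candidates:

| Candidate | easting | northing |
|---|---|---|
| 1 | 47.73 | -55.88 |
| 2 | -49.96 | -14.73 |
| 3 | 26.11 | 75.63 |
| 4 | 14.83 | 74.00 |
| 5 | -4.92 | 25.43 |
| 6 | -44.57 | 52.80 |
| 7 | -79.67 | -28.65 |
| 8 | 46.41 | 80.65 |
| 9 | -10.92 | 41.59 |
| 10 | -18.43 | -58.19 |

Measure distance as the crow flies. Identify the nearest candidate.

5

Distances from (13.66, 2.42):
1: 67.53
2: 65.89
3: 74.26
4: 71.59
5: 29.57
6: 77.00
7: 98.37
8: 84.81
9: 46.24
10: 68.58
Minimum: 5 at 29.57.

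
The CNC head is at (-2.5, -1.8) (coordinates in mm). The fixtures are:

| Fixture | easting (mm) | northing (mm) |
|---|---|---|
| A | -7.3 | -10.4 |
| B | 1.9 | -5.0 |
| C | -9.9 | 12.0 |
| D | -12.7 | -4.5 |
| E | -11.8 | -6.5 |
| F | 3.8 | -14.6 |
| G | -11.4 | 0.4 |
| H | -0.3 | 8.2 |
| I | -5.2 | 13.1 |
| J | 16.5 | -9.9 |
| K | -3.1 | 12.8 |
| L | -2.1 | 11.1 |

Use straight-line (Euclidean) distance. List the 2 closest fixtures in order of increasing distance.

B, G

Distances from (-2.5, -1.8):
A: √((-4.8)² + (-8.6)²) = √(23.040 + 73.960) = 9.8 mm
B: √((4.4)² + (-3.2)²) = √(19.360 + 10.240) = 5.4 mm
C: √((-7.4)² + (13.8)²) = √(54.760 + 190.440) = 15.7 mm
D: √((-10.2)² + (-2.7)²) = √(104.040 + 7.290) = 10.6 mm
E: √((-9.3)² + (-4.7)²) = √(86.490 + 22.090) = 10.4 mm
F: √((6.3)² + (-12.8)²) = √(39.690 + 163.840) = 14.3 mm
G: √((-8.9)² + (2.2)²) = √(79.210 + 4.840) = 9.2 mm
H: √((2.2)² + (10.0)²) = √(4.840 + 100.000) = 10.2 mm
I: √((-2.7)² + (14.9)²) = √(7.290 + 222.010) = 15.1 mm
J: √((19.0)² + (-8.1)²) = √(361.000 + 65.610) = 20.7 mm
K: √((-0.6)² + (14.6)²) = √(0.360 + 213.160) = 14.6 mm
L: √((0.4)² + (12.9)²) = √(0.160 + 166.410) = 12.9 mm
Sorted: B (5.4 mm) < G (9.2 mm) < A (9.8 mm) < H (10.2 mm) < …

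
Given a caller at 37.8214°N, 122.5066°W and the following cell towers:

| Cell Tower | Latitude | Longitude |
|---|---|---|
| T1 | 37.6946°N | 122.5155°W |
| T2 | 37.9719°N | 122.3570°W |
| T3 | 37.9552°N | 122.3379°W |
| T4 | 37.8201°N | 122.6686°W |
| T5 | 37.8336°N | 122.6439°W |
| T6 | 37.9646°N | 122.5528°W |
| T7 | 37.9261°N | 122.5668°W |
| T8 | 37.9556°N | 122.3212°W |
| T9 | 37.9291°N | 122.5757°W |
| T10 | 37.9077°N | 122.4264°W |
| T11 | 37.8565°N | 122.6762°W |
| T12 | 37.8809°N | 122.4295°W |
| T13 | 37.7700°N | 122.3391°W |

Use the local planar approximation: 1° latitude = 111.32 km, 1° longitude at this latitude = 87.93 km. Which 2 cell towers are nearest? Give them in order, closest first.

T12, T10

Distances from 37.8214°N, 122.5066°W:
T1: √((-0.1268·111.32)² + (-0.0089·87.93)²) = √(199.243840 + 0.612427) = 14.1371 km
T2: √((0.1505·111.32)² + (0.1496·87.93)²) = √(280.685123 + 173.036345) = 21.3007 km
T3: √((0.1338·111.32)² + (0.1687·87.93)²) = √(221.849586 + 220.041355) = 21.0212 km
T4: √((-0.0013·111.32)² + (-0.1620·87.93)²) = √(0.020943 + 202.910339) = 14.2454 km
T5: √((0.0122·111.32)² + (-0.1373·87.93)²) = √(1.844446 + 145.752234) = 12.1489 km
T6: √((0.1432·111.32)² + (-0.0462·87.93)²) = √(254.116246 + 16.502818) = 16.4505 km
T7: √((0.1047·111.32)² + (-0.0602·87.93)²) = √(135.843780 + 28.019935) = 12.8009 km
T8: √((0.1342·111.32)² + (0.1854·87.93)²) = √(223.178023 + 265.762442) = 22.1120 km
T9: √((0.1077·111.32)² + (-0.0691·87.93)²) = √(143.740053 + 36.917326) = 13.4409 km
T10: √((0.0863·111.32)² + (0.0802·87.93)²) = √(92.292835 + 49.730507) = 11.9174 km
T11: √((0.0351·111.32)² + (-0.1696·87.93)²) = √(15.267243 + 222.395422) = 15.4163 km
T12: √((0.0595·111.32)² + (0.0771·87.93)²) = √(43.871282 + 45.960305) = 9.4780 km
T13: √((-0.0514·111.32)² + (0.1675·87.93)²) = √(32.739545 + 216.922084) = 15.8007 km
Sorted: T12 (9.4780 km) < T10 (11.9174 km) < T5 (12.1489 km) < T7 (12.8009 km) < …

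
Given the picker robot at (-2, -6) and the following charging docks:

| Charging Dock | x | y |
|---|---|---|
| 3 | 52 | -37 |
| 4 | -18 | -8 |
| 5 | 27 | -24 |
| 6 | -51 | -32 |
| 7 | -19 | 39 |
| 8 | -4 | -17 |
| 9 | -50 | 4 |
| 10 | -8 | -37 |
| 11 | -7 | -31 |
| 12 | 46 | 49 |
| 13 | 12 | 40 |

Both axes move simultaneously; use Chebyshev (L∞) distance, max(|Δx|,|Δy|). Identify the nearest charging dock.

8

Distances from (-2, -6):
3: max(|54|, |-31|) = 54
4: max(|-16|, |-2|) = 16
5: max(|29|, |-18|) = 29
6: max(|-49|, |-26|) = 49
7: max(|-17|, |45|) = 45
8: max(|-2|, |-11|) = 11
9: max(|-48|, |10|) = 48
10: max(|-6|, |-31|) = 31
11: max(|-5|, |-25|) = 25
12: max(|48|, |55|) = 55
13: max(|14|, |46|) = 46
Minimum: 8 at 11.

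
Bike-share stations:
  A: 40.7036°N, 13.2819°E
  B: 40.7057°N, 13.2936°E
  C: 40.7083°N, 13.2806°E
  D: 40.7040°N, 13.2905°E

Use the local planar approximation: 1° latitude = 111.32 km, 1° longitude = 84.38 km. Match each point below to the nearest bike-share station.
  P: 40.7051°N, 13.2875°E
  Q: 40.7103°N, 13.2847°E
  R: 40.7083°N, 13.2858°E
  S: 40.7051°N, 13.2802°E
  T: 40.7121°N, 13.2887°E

P at 40.7051°N, 13.2875°E:
  A: 0.5012 km
  B: 0.5190 km
  C: 0.6826 km
  D: 0.2812 km
  → nearest: D (0.2812 km)
Q at 40.7103°N, 13.2847°E:
  A: 0.7824 km
  B: 0.9090 km
  C: 0.4114 km
  D: 0.8552 km
  → nearest: C (0.4114 km)
R at 40.7083°N, 13.2858°E:
  A: 0.6181 km
  B: 0.7190 km
  C: 0.4388 km
  D: 0.6216 km
  → nearest: C (0.4388 km)
S at 40.7051°N, 13.2802°E:
  A: 0.2201 km
  B: 1.1327 km
  C: 0.3578 km
  D: 0.8777 km
  → nearest: A (0.2201 km)
T at 40.7121°N, 13.2887°E:
  A: 1.1066 km
  B: 0.8237 km
  C: 0.8038 km
  D: 0.9144 km
  → nearest: C (0.8038 km)

P→D; Q→C; R→C; S→A; T→C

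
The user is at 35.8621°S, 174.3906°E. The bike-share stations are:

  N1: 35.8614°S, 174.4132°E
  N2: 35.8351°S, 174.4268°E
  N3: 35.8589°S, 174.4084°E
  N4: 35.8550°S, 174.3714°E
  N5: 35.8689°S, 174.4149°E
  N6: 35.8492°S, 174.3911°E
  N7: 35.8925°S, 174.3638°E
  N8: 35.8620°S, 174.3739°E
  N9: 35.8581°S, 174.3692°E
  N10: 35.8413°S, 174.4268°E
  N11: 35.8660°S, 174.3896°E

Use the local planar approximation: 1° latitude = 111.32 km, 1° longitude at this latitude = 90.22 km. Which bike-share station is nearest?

Distances from 35.8621°S, 174.3906°E:
N1: √((0.0007·111.32)² + (0.0226·90.22)²) = √(0.006072 + 4.157407) = 2.0405 km
N2: √((0.0270·111.32)² + (0.0362·90.22)²) = √(9.033872 + 10.666521) = 4.4385 km
N3: √((0.0032·111.32)² + (0.0178·90.22)²) = √(0.126896 + 2.578966) = 1.6450 km
N4: √((0.0071·111.32)² + (-0.0192·90.22)²) = √(0.624688 + 3.000600) = 1.9040 km
N5: √((-0.0068·111.32)² + (0.0243·90.22)²) = √(0.573013 + 4.806381) = 2.3194 km
N6: √((0.0129·111.32)² + (0.0005·90.22)²) = √(2.062176 + 0.002035) = 1.4367 km
N7: √((-0.0304·111.32)² + (-0.0268·90.22)²) = √(11.452322 + 5.846221) = 4.1592 km
N8: √((0.0001·111.32)² + (-0.0167·90.22)²) = √(0.000124 + 2.270067) = 1.5067 km
N9: √((0.0040·111.32)² + (-0.0214·90.22)²) = √(0.198274 + 3.727633) = 1.9814 km
N10: √((0.0208·111.32)² + (0.0362·90.22)²) = √(5.361336 + 10.666521) = 4.0035 km
N11: √((-0.0039·111.32)² + (-0.0010·90.22)²) = √(0.188484 + 0.008140) = 0.4434 km
Minimum: N11 at 0.4434 km.

N11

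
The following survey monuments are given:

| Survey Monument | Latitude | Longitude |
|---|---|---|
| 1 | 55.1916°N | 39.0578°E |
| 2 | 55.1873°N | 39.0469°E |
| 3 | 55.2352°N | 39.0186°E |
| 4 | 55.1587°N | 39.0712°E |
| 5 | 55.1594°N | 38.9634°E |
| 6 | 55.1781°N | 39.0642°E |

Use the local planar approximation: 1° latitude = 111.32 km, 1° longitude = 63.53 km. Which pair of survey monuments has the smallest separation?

Pairwise distances:
1–2: √((-0.0043·111.32)² + (-0.0109·63.53)²) = √(0.229131 + 0.479524) = 0.8418 km
1–3: √((0.0436·111.32)² + (-0.0392·63.53)²) = √(23.556967 + 6.201973) = 5.4552 km
1–4: √((-0.0329·111.32)² + (0.0134·63.53)²) = √(13.413379 + 0.724715) = 3.7601 km
1–5: √((-0.0322·111.32)² + (-0.0944·63.53)²) = √(12.848669 + 35.966792) = 6.9868 km
1–6: √((-0.0135·111.32)² + (0.0064·63.53)²) = √(2.258468 + 0.165317) = 1.5569 km
2–3: √((0.0479·111.32)² + (-0.0283·63.53)²) = √(28.432655 + 3.232441) = 5.6272 km
2–4: √((-0.0286·111.32)² + (0.0243·63.53)²) = √(10.136277 + 2.383254) = 3.5383 km
2–5: √((-0.0279·111.32)² + (-0.0835·63.53)²) = √(9.646168 + 28.140426) = 6.1471 km
2–6: √((-0.0092·111.32)² + (0.0173·63.53)²) = √(1.048871 + 1.207953) = 1.5023 km
3–4: √((-0.0765·111.32)² + (0.0526·63.53)²) = √(72.521915 + 11.166812) = 9.1482 km
3–5: √((-0.0758·111.32)² + (-0.0552·63.53)²) = √(71.200789 + 12.298039) = 9.1378 km
3–6: √((-0.0571·111.32)² + (0.0456·63.53)²) = √(40.403465 + 8.392424) = 6.9854 km
4–5: √((0.0007·111.32)² + (-0.1078·63.53)²) = √(0.006072 + 46.902418) = 6.8490 km
4–6: √((0.0194·111.32)² + (-0.0070·63.53)²) = √(4.663907 + 0.197767) = 2.2049 km
5–6: √((0.0187·111.32)² + (0.1008·63.53)²) = √(4.333408 + 41.008962) = 6.7337 km
Closest pair: 1–2 at 0.8418 km.

1 and 2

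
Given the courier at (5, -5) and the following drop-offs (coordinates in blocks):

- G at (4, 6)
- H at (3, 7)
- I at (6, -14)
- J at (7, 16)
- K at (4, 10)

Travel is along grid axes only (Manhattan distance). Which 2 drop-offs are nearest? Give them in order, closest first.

I, G

Distances from (5, -5):
G: 12 blocks
H: 14 blocks
I: 10 blocks
J: 23 blocks
K: 16 blocks
Sorted: I (10 blocks) < G (12 blocks) < H (14 blocks) < K (16 blocks) < …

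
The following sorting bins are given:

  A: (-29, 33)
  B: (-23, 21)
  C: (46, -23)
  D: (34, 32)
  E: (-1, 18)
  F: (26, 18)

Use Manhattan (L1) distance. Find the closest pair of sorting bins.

Pairwise distances:
A–B: 18
A–C: 131
A–D: 64
A–E: 43
A–F: 70
B–C: 113
B–D: 68
B–E: 25
B–F: 52
C–D: 67
C–E: 88
C–F: 61
D–E: 49
D–F: 22
E–F: 27
Closest pair: A–B at 18.

A and B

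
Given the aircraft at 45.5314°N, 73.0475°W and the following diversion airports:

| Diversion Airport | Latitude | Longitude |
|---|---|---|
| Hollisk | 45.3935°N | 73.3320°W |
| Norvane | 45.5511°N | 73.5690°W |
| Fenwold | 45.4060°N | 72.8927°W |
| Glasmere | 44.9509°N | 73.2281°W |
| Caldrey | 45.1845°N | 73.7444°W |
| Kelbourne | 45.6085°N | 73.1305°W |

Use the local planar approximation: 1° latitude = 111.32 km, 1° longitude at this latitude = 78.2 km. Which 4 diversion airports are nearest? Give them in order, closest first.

Kelbourne, Fenwold, Hollisk, Norvane

Distances from 45.5314°N, 73.0475°W:
Hollisk: 27.0300 km
Norvane: 40.8402 km
Fenwold: 18.4772 km
Glasmere: 66.1465 km
Caldrey: 66.7926 km
Kelbourne: 10.7607 km
Sorted: Kelbourne (10.7607 km) < Fenwold (18.4772 km) < Hollisk (27.0300 km) < Norvane (40.8402 km) < Glasmere (66.1465 km) < Caldrey (66.7926 km)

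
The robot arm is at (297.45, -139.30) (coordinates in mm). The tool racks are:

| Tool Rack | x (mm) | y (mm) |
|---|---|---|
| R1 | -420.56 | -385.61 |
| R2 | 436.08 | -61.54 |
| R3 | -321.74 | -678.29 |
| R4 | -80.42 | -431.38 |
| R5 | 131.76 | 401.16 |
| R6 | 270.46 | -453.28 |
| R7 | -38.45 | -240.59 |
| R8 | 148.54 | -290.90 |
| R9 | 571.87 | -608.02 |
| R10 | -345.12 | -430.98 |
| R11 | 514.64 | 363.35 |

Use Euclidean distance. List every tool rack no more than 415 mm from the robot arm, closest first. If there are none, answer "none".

R2, R8, R6, R7

Distances from (297.45, -139.30):
R1: 759.08 mm
R2: 158.95 mm
R3: 820.92 mm
R4: 477.59 mm
R5: 565.29 mm
R6: 315.14 mm
R7: 350.84 mm
R8: 212.50 mm
R9: 543.14 mm
R10: 705.67 mm
R11: 547.57 mm
Threshold 415 mm: R2 (158.95 mm), R8 (212.50 mm), R6 (315.14 mm), R7 (350.84 mm) are within range.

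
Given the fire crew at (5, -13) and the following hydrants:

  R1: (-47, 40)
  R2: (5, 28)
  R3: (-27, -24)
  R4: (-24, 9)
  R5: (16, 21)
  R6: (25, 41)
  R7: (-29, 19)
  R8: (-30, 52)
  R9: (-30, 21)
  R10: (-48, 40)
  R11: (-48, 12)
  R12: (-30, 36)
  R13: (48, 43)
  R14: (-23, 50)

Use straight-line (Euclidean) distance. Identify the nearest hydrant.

Distances from (5, -13):
R1: 74.2
R2: 41.0
R3: 33.8
R4: 36.4
R5: 35.7
R6: 57.6
R7: 46.7
R8: 73.8
R9: 48.8
R10: 75.0
R11: 58.6
R12: 60.2
R13: 70.6
R14: 68.9
Minimum: R3 at 33.8.

R3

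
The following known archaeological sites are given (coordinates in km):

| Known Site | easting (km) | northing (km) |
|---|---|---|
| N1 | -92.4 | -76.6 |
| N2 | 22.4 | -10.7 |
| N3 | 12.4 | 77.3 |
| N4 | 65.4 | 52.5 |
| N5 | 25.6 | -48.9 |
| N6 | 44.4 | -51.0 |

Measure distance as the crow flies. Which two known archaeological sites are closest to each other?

N5 and N6

Pairwise distances:
N5–N6: 18.9 km
N2–N5: 38.3 km
N2–N6: 45.9 km
N3–N4: 58.5 km
N2–N4: 76.4 km
N2–N3: 88.6 km
N4–N6: 105.6 km
N4–N5: 108.9 km
N1–N5: 121.2 km
N3–N5: 126.9 km
N3–N6: 132.2 km
N1–N2: 132.4 km
N1–N6: 139.2 km
N1–N3: 186.2 km
N1–N4: 203.9 km
Closest pair: N5–N6 at 18.9 km.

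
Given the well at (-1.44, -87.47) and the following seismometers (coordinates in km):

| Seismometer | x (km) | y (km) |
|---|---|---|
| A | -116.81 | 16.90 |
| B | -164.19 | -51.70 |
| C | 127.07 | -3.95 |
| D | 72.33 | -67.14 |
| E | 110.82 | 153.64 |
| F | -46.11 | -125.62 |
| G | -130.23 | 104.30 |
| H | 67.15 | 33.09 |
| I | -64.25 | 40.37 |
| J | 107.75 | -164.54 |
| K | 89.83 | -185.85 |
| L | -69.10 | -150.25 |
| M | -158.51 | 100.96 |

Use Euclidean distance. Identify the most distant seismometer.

Distances from (-1.44, -87.47):
A: 155.57 km
B: 166.63 km
C: 153.27 km
D: 76.52 km
E: 265.96 km
F: 58.74 km
G: 231.00 km
H: 138.71 km
I: 142.44 km
J: 133.65 km
K: 134.20 km
L: 92.30 km
M: 245.31 km
Maximum: E at 265.96 km.

E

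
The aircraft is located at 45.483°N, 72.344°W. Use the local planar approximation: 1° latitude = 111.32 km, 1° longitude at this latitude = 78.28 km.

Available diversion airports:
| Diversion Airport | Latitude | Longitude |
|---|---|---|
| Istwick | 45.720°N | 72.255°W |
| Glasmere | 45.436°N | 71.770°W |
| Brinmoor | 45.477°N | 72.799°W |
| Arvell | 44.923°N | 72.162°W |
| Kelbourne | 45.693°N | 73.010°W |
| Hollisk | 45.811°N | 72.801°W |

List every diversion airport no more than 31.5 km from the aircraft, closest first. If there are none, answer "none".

Istwick

Distances from 45.483°N, 72.344°W:
Istwick: √((0.237·111.32)² + (0.089·78.28)²) = √(696.05425 + 48.53797) = 27.287 km
Glasmere: √((-0.047·111.32)² + (0.574·78.28)²) = √(27.37424 + 2018.94933) = 45.236 km
Brinmoor: √((-0.006·111.32)² + (-0.455·78.28)²) = √(0.44612 + 1268.59918) = 35.624 km
Arvell: √((-0.560·111.32)² + (0.182·78.28)²) = √(3886.17586 + 202.97587) = 63.946 km
Kelbourne: √((0.210·111.32)² + (-0.666·78.28)²) = √(546.49348 + 2718.00400) = 57.136 km
Hollisk: √((0.328·111.32)² + (-0.457·78.28)²) = √(1333.19625 + 1279.77621) = 51.117 km
Threshold 31.5 km: Istwick (27.287 km) is within range.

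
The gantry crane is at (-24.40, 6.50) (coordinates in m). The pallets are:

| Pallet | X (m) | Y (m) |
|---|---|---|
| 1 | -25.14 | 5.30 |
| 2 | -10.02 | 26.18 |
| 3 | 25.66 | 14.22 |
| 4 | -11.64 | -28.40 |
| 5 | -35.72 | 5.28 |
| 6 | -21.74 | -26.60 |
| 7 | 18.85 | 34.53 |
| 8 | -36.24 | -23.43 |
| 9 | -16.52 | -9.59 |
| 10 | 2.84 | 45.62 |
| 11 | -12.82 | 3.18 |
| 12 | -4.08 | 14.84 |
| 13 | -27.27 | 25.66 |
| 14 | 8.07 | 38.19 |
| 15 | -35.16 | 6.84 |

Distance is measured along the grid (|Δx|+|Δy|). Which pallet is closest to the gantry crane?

Distances from (-24.40, 6.50):
1: |-0.74| + |-1.20| = 0.74 + 1.20 = 1.94 m
2: |14.38| + |19.68| = 14.38 + 19.68 = 34.06 m
3: |50.06| + |7.72| = 50.06 + 7.72 = 57.78 m
4: |12.76| + |-34.90| = 12.76 + 34.90 = 47.66 m
5: |-11.32| + |-1.22| = 11.32 + 1.22 = 12.54 m
6: |2.66| + |-33.10| = 2.66 + 33.10 = 35.76 m
7: |43.25| + |28.03| = 43.25 + 28.03 = 71.28 m
8: |-11.84| + |-29.93| = 11.84 + 29.93 = 41.77 m
9: |7.88| + |-16.09| = 7.88 + 16.09 = 23.97 m
10: |27.24| + |39.12| = 27.24 + 39.12 = 66.36 m
11: |11.58| + |-3.32| = 11.58 + 3.32 = 14.90 m
12: |20.32| + |8.34| = 20.32 + 8.34 = 28.66 m
13: |-2.87| + |19.16| = 2.87 + 19.16 = 22.03 m
14: |32.47| + |31.69| = 32.47 + 31.69 = 64.16 m
15: |-10.76| + |0.34| = 10.76 + 0.34 = 11.10 m
Minimum: 1 at 1.94 m.

1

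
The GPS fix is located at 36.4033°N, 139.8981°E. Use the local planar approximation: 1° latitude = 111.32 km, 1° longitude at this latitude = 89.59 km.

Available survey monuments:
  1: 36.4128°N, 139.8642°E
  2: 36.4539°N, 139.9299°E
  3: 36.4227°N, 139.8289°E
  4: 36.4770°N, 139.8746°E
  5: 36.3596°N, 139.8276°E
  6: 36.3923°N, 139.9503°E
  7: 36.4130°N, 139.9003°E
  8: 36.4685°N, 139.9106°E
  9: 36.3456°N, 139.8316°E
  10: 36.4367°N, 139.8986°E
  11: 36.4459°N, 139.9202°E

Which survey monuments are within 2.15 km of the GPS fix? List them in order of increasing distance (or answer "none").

7

Distances from 36.4033°N, 139.8981°E:
1: √((0.0095·111.32)² + (-0.0339·89.59)²) = √(1.118391 + 9.223982) = 3.2160 km
2: √((0.0506·111.32)² + (0.0318·89.59)²) = √(31.728346 + 8.116584) = 6.3123 km
3: √((0.0194·111.32)² + (-0.0692·89.59)²) = √(4.663907 + 38.435387) = 6.5650 km
4: √((0.0737·111.32)² + (-0.0235·89.59)²) = √(67.310276 + 4.432562) = 8.4701 km
5: √((-0.0437·111.32)² + (-0.0705·89.59)²) = √(23.665150 + 39.893056) = 7.9723 km
6: √((-0.0110·111.32)² + (0.0522·89.59)²) = √(1.499449 + 21.870569) = 4.8343 km
7: √((0.0097·111.32)² + (0.0022·89.59)²) = √(1.165977 + 0.038848) = 1.0976 km
8: √((0.0652·111.32)² + (0.0125·89.59)²) = √(52.679493 + 1.254120) = 7.3440 km
9: √((-0.0577·111.32)² + (-0.0665·89.59)²) = √(41.257036 + 35.494606) = 8.7608 km
10: √((0.0334·111.32)² + (0.0005·89.59)²) = √(13.824178 + 0.002007) = 3.7184 km
11: √((0.0426·111.32)² + (0.0221·89.59)²) = √(22.488764 + 3.920158) = 5.1390 km
Threshold 2.15 km: 7 (1.0976 km) is within range.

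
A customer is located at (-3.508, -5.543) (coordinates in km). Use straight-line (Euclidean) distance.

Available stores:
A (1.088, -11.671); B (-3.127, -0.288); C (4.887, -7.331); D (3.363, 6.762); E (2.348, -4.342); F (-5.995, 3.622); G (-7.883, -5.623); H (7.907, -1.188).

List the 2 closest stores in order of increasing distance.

Distances from (-3.508, -5.543):
A: 7.660 km
B: 5.269 km
C: 8.583 km
D: 14.093 km
E: 5.978 km
F: 9.496 km
G: 4.376 km
H: 12.218 km
Sorted: G (4.376 km) < B (5.269 km) < E (5.978 km) < A (7.660 km) < …

G, B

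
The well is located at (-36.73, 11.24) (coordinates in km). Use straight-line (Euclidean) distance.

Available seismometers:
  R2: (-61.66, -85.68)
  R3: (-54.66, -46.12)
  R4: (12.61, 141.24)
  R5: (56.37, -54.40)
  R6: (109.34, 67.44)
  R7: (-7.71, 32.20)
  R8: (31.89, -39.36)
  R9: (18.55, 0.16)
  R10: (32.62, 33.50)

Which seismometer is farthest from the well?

Distances from (-36.73, 11.24):
R2: 100.07 km
R3: 60.10 km
R4: 139.05 km
R5: 113.91 km
R6: 156.51 km
R7: 35.80 km
R8: 85.26 km
R9: 56.38 km
R10: 72.83 km
Maximum: R6 at 156.51 km.

R6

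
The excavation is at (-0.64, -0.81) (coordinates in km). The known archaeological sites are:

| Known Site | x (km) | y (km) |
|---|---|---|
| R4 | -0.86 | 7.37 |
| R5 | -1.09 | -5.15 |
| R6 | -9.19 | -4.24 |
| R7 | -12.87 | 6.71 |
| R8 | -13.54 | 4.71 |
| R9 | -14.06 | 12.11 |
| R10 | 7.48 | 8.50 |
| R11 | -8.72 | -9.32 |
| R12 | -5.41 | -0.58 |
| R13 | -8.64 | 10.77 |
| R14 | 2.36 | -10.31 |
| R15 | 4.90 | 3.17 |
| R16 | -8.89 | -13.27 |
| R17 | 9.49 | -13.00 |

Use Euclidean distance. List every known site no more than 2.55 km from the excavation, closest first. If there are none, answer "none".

none

Distances from (-0.64, -0.81):
R4: √((-0.22)² + (8.18)²) = √(0.0484 + 66.9124) = 8.18 km
R5: √((-0.45)² + (-4.34)²) = √(0.2025 + 18.8356) = 4.36 km
R6: √((-8.55)² + (-3.43)²) = √(73.1025 + 11.7649) = 9.21 km
R7: √((-12.23)² + (7.52)²) = √(149.5729 + 56.5504) = 14.36 km
R8: √((-12.90)² + (5.52)²) = √(166.4100 + 30.4704) = 14.03 km
R9: √((-13.42)² + (12.92)²) = √(180.0964 + 166.9264) = 18.63 km
R10: √((8.12)² + (9.31)²) = √(65.9344 + 86.6761) = 12.35 km
R11: √((-8.08)² + (-8.51)²) = √(65.2864 + 72.4201) = 11.73 km
R12: √((-4.77)² + (0.23)²) = √(22.7529 + 0.0529) = 4.78 km
R13: √((-8.00)² + (11.58)²) = √(64.0000 + 134.0964) = 14.07 km
R14: √((3.00)² + (-9.50)²) = √(9.0000 + 90.2500) = 9.96 km
R15: √((5.54)² + (3.98)²) = √(30.6916 + 15.8404) = 6.82 km
R16: √((-8.25)² + (-12.46)²) = √(68.0625 + 155.2516) = 14.94 km
R17: √((10.13)² + (-12.19)²) = √(102.6169 + 148.5961) = 15.85 km
Threshold 2.55 km: none within range.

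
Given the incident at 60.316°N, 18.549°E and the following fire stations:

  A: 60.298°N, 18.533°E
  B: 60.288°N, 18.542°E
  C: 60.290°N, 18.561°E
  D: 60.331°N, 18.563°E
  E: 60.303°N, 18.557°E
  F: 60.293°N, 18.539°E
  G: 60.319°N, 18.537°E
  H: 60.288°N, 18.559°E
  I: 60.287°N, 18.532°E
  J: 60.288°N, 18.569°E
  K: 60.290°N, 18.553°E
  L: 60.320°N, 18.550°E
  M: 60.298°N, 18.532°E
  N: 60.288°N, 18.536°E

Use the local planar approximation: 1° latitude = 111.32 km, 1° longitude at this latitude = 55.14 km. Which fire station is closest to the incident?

L

Distances from 60.316°N, 18.549°E:
A: 2.189 km
B: 3.141 km
C: 2.969 km
D: 1.840 km
E: 1.513 km
F: 2.619 km
G: 0.741 km
H: 3.165 km
I: 3.362 km
J: 3.306 km
K: 2.903 km
L: 0.449 km
M: 2.212 km
N: 3.198 km
Minimum: L at 0.449 km.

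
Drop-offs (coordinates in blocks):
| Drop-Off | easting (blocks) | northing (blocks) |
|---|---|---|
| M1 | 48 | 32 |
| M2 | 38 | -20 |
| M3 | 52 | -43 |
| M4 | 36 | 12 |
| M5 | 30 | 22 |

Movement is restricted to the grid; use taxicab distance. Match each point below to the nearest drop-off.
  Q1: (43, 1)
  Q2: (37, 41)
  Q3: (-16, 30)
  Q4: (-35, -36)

Q1→M4; Q2→M1; Q3→M5; Q4→M2

Q1 at (43, 1):
  M1: |5| + |31| = 5 + 31 = 36 blocks
  M2: |-5| + |-21| = 5 + 21 = 26 blocks
  M3: |9| + |-44| = 9 + 44 = 53 blocks
  M4: |-7| + |11| = 7 + 11 = 18 blocks
  M5: |-13| + |21| = 13 + 21 = 34 blocks
  → nearest: M4 (18 blocks)
Q2 at (37, 41):
  M1: |11| + |-9| = 11 + 9 = 20 blocks
  M2: |1| + |-61| = 1 + 61 = 62 blocks
  M3: |15| + |-84| = 15 + 84 = 99 blocks
  M4: |-1| + |-29| = 1 + 29 = 30 blocks
  M5: |-7| + |-19| = 7 + 19 = 26 blocks
  → nearest: M1 (20 blocks)
Q3 at (-16, 30):
  M1: |64| + |2| = 64 + 2 = 66 blocks
  M2: |54| + |-50| = 54 + 50 = 104 blocks
  M3: |68| + |-73| = 68 + 73 = 141 blocks
  M4: |52| + |-18| = 52 + 18 = 70 blocks
  M5: |46| + |-8| = 46 + 8 = 54 blocks
  → nearest: M5 (54 blocks)
Q4 at (-35, -36):
  M1: |83| + |68| = 83 + 68 = 151 blocks
  M2: |73| + |16| = 73 + 16 = 89 blocks
  M3: |87| + |-7| = 87 + 7 = 94 blocks
  M4: |71| + |48| = 71 + 48 = 119 blocks
  M5: |65| + |58| = 65 + 58 = 123 blocks
  → nearest: M2 (89 blocks)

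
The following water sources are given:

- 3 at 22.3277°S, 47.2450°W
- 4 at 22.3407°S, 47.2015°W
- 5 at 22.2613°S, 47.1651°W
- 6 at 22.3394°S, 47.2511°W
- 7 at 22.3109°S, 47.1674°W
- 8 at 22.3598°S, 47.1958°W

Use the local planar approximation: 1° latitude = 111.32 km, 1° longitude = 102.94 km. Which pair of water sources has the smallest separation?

Pairwise distances:
3–4: √((-0.0130·111.32)² + (0.0435·102.94)²) = √(2.094272 + 20.051499) = 4.7059 km
3–5: √((0.0664·111.32)² + (0.0799·102.94)²) = √(54.636460 + 67.649079) = 11.0583 km
3–6: √((-0.0117·111.32)² + (-0.0061·102.94)²) = √(1.696360 + 0.394301) = 1.4459 km
3–7: √((0.0168·111.32)² + (0.0776·102.94)²) = √(3.497558 + 63.810445) = 8.2041 km
3–8: √((-0.0321·111.32)² + (0.0492·102.94)²) = √(12.768987 + 25.650659) = 6.1984 km
4–5: √((0.0794·111.32)² + (0.0364·102.94)²) = √(78.124527 + 14.040129) = 9.6002 km
4–6: √((0.0013·111.32)² + (-0.0496·102.94)²) = √(0.020943 + 26.069439) = 5.1079 km
4–7: √((0.0298·111.32)² + (0.0341·102.94)²) = √(11.004718 + 12.321883) = 4.8298 km
4–8: √((-0.0191·111.32)² + (0.0057·102.94)²) = √(4.520777 + 0.344285) = 2.2057 km
5–6: √((-0.0781·111.32)² + (-0.0860·102.94)²) = √(75.587236 + 78.372776) = 12.4081 km
5–7: √((-0.0496·111.32)² + (-0.0023·102.94)²) = √(30.486653 + 0.056056) = 5.5265 km
5–8: √((-0.0985·111.32)² + (-0.0307·102.94)²) = √(120.231664 + 9.987231) = 11.4113 km
6–7: √((0.0285·111.32)² + (0.0837·102.94)²) = √(10.065518 + 74.236800) = 9.1816 km
6–8: √((-0.0204·111.32)² + (0.0553·102.94)²) = √(5.157114 + 32.405490) = 6.1288 km
7–8: √((-0.0489·111.32)² + (-0.0284·102.94)²) = √(29.632215 + 8.546829) = 6.1789 km
Closest pair: 3–6 at 1.4459 km.

3 and 6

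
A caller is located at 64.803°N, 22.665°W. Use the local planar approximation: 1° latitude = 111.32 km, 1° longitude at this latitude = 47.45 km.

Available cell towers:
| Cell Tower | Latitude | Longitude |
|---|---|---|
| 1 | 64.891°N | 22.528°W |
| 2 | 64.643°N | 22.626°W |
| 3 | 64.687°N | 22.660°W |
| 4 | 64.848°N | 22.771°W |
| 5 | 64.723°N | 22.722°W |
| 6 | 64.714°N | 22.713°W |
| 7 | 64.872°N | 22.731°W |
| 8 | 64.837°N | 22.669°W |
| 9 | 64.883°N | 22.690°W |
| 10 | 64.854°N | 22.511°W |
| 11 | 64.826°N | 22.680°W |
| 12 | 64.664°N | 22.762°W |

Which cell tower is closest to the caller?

11

Distances from 64.803°N, 22.665°W:
1: 11.757 km
2: 17.907 km
3: 12.915 km
4: 7.099 km
5: 9.307 km
6: 10.166 km
7: 8.295 km
8: 3.790 km
9: 8.984 km
10: 9.254 km
11: 2.657 km
12: 16.144 km
Minimum: 11 at 2.657 km.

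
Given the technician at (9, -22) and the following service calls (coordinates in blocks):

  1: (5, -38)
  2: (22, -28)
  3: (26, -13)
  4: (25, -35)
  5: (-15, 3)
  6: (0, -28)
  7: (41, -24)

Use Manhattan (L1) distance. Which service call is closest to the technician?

6

Distances from (9, -22):
1: 20 blocks
2: 19 blocks
3: 26 blocks
4: 29 blocks
5: 49 blocks
6: 15 blocks
7: 34 blocks
Minimum: 6 at 15 blocks.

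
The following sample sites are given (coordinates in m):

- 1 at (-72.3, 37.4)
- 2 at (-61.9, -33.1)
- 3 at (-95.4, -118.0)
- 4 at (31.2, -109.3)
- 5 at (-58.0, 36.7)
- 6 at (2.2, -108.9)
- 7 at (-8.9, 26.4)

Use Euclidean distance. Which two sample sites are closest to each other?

Pairwise distances:
1–2: √((10.4)² + (-70.5)²) = √(108.160 + 4970.250) = 71.3 m
1–3: √((-23.1)² + (-155.4)²) = √(533.610 + 24149.160) = 157.1 m
1–4: √((103.5)² + (-146.7)²) = √(10712.250 + 21520.890) = 179.5 m
1–5: √((14.3)² + (-0.7)²) = √(204.490 + 0.490) = 14.3 m
1–6: √((74.5)² + (-146.3)²) = √(5550.250 + 21403.690) = 164.2 m
1–7: √((63.4)² + (-11.0)²) = √(4019.560 + 121.000) = 64.3 m
2–3: √((-33.5)² + (-84.9)²) = √(1122.250 + 7208.010) = 91.3 m
2–4: √((93.1)² + (-76.2)²) = √(8667.610 + 5806.440) = 120.3 m
2–5: √((3.9)² + (69.8)²) = √(15.210 + 4872.040) = 69.9 m
2–6: √((64.1)² + (-75.8)²) = √(4108.810 + 5745.640) = 99.3 m
2–7: √((53.0)² + (59.5)²) = √(2809.000 + 3540.250) = 79.7 m
3–4: √((126.6)² + (8.7)²) = √(16027.560 + 75.690) = 126.9 m
3–5: √((37.4)² + (154.7)²) = √(1398.760 + 23932.090) = 159.2 m
3–6: √((97.6)² + (9.1)²) = √(9525.760 + 82.810) = 98.0 m
3–7: √((86.5)² + (144.4)²) = √(7482.250 + 20851.360) = 168.3 m
4–5: √((-89.2)² + (146.0)²) = √(7956.640 + 21316.000) = 171.1 m
4–6: √((-29.0)² + (0.4)²) = √(841.000 + 0.160) = 29.0 m
4–7: √((-40.1)² + (135.7)²) = √(1608.010 + 18414.490) = 141.5 m
5–6: √((60.2)² + (-145.6)²) = √(3624.040 + 21199.360) = 157.6 m
5–7: √((49.1)² + (-10.3)²) = √(2410.810 + 106.090) = 50.2 m
6–7: √((-11.1)² + (135.3)²) = √(123.210 + 18306.090) = 135.8 m
Closest pair: 1–5 at 14.3 m.

1 and 5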